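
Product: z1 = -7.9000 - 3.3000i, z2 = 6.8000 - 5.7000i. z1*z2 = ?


Real = -7.9*6.8 - (-3.3)*(-5.7) = -53.72 - 18.81 = -72.53
Imag = -7.9*(-5.7) + 6.8*(-3.3) = 45.03 - (22.44) = 22.59

-72.5300 + 22.5900i


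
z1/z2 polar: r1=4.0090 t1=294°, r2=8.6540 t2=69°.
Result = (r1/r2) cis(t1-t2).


r = 4.0090 / 8.6540 = 0.4633
theta = 294° - 69° = 225° = 225° (mod 360)

0.4633 cis(225°)


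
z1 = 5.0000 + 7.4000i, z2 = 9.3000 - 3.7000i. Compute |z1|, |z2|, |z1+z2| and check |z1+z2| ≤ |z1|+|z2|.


|z1| = sqrt(5^2 + 7.4^2) = sqrt(79.76) = 8.9308
|z2| = sqrt(9.3^2 + (-3.7)^2) = sqrt(100.18) = 10.0090
z1+z2 = 14.3000 + 3.7000i
|z1+z2| = sqrt(218.18) = 14.7709
|z1|+|z2| = 8.9308 + 10.0090 = 18.9398

|z1+z2| = 14.7709 ≤ |z1|+|z2| = 18.9398 (verified)


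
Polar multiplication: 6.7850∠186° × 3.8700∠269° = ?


r = 6.7850 * 3.8700 = 26.2580
theta = 186° + 269° = 455° = 95° (mod 360)

26.2580 cis(95°)


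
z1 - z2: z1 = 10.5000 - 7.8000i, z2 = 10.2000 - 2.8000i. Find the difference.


Real: 10.5 - 10.2 = 0.3
Imag: -7.8 + 2.8 = -5

0.3000 - 5.0000i


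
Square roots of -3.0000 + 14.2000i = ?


|z| = sqrt(9+201.64) = 14.5134
sqrt((|z|+a)/2) = sqrt((14.5134+(-3))/2) = sqrt(5.7567) = 2.3993
sqrt((|z|-a)/2) = sqrt((14.5134-(-3))/2) = sqrt(8.7567) = 2.9592

±(2.3993 + 2.9592i) i.e. 2.3993 + 2.9592i and -2.3993 - 2.9592i


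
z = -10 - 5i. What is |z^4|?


|z| = sqrt(100+25) = sqrt(125) = 11.1803
|z^4| = |z|^4 = (sqrt(125))^4 = 125^2 = 15625

|z^4| = 15625


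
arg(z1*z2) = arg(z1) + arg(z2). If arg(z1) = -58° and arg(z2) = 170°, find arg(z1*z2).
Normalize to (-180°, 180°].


arg(z1*z2) = -58° + 170° = 112°
Normalized to (-180°, 180°]: 112°

112°


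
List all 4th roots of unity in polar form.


The 4th roots of unity are cis(360k/4°) for k=0..3
Angle step = 360/4 = 90°
Primitive root: cis(90°)
Primitive root = 0 + 1.0000i

4 roots at angles: 0°, 90°, 180°, 270°


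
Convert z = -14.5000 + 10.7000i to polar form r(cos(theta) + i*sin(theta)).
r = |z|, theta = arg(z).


r = sqrt(210.25+114.49) = sqrt(324.74) = 18.0205
theta = atan2(10.7, -14.5) = 143.5752 degrees

r = 18.0205, theta = 143.5752 degrees


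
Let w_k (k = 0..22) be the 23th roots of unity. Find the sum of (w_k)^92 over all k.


The roots are w_k = w^k with w = e^(2*pi*i/23), and (w^k)^92 = (w^92)^k.
So S = 1 + u + u^2 + ... + u^(22) with u = w^92.
92 = 4*23 + 0, so 92 is a multiple of 23 and u = (w^23)^4 = 1.
Every one of the 23 terms equals 1: S = 23

S = 23


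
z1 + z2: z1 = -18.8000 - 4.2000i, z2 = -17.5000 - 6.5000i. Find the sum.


Real: -18.8 - 17.5 = -36.3
Imag: -4.2 - 6.5 = -10.7

-36.3000 - 10.7000i


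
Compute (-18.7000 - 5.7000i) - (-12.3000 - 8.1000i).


Real: -18.7 + 12.3 = -6.4
Imag: -5.7 + 8.1 = 2.4

-6.4000 + 2.4000i


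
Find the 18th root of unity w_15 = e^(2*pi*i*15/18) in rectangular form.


Angle = 360*15/18 = 300°
a = cos(300°) = 0.5000
b = sin(300°) = -0.8660

0.5000 - 0.8660i


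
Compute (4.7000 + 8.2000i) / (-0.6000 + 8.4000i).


Conjugate of z2 = -0.6000 - 8.4000i
Numerator: (4.7000 + 8.2000i)(-0.6000 - 8.4000i) = 66.0600 - 44.4000i
Denominator: (-0.6)^2 + 8.4^2 = 70.92
Result = (66.0600 - 44.4000i)/70.92

0.9315 - 0.6261i


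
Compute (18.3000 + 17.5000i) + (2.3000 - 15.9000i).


Real: 18.3 + 2.3 = 20.6
Imag: 17.5 - 15.9 = 1.6

20.6000 + 1.6000i


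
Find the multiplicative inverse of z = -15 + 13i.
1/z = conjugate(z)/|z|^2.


|z|^2 = 225+169 = 394
1/z = (-15 - 13i)/394

1/z = -0.0381 - 0.0330i


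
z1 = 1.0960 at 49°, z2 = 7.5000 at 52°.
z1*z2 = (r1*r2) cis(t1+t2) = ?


r = 1.0960 * 7.5000 = 8.2200
theta = 49° + 52° = 101° = 101° (mod 360)

8.2200 cis(101°)


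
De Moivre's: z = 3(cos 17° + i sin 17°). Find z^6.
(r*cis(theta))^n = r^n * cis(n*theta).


r^6 = 3^6 = 729
n*theta = 6*17° = 102° = 102° (mod 360)
a = 729*cos(102°) = -151.5676
b = 729*sin(102°) = 713.0696

729 cis(102°) = -151.5676 + 713.0696i


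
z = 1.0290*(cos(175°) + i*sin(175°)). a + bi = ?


a = 1.0290*cos(175°) = 1.0290*(-0.9962) = -1.0251
b = 1.0290*sin(175°) = 1.0290*0.0872 = 0.0897

-1.0251 + 0.0897i


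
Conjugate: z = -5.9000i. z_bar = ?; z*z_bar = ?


z_bar = 5.9000i
z*z_bar = 0^2 + (-5.9)^2 = 0 + 34.81 = 34.81

z_bar = 5.9000i, z*z_bar = 34.81


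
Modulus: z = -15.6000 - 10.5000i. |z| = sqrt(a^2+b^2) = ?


|z| = sqrt((-15.6)^2 + (-10.5)^2) = sqrt(243.36 + 110.25) = sqrt(353.61) = 18.8045

|z| = 18.8045


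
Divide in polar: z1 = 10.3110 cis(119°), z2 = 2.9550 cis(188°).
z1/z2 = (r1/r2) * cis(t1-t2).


r = 10.3110 / 2.9550 = 3.4893
theta = 119° - 188° = -69° = 291° (mod 360)

3.4893 cis(291°)


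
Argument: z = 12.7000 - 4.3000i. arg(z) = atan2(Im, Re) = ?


Re = 12.7, Im = -4.3
arg = atan2(-4.3, 12.7) = -18.7052 degrees

arg(z) = -18.7052 degrees


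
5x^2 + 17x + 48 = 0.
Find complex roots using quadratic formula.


disc = 17^2 - 4*5*48 = 289 - 960 = -671
sqrt(|disc|) = sqrt(671) = 25.9037
Real part = -17/(2*5) = -1.7000
Imag part = 25.9037/(2*5) = 2.5904

-1.7000 ± 2.5904i


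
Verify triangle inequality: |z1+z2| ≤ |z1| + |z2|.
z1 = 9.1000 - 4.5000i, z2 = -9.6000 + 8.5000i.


|z1| = sqrt(9.1^2 + (-4.5)^2) = sqrt(103.06) = 10.1518
|z2| = sqrt((-9.6)^2 + 8.5^2) = sqrt(164.41) = 12.8222
z1+z2 = -0.5000 + 4.0000i
|z1+z2| = sqrt(16.25) = 4.0311
|z1|+|z2| = 10.1518 + 12.8222 = 22.9740

|z1+z2| = 4.0311 ≤ |z1|+|z2| = 22.9740 (verified)


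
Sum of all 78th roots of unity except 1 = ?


With w = e^(2*pi*i/78), all 78 of the 78th roots of unity w^0 = 1, w, ..., w^(77) sum to 0: 1 + w + ... + w^(77) = (1 - w^78)/(1 - w) = 0 since w^78 = 1, w ≠ 1.
Removing the root 1: w + w^2 + ... + w^(77) = 0 - 1 = -1

Sum = -1


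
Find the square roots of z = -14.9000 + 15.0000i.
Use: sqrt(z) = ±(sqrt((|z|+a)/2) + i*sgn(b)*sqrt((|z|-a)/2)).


|z| = sqrt(222.01+225) = 21.1426
sqrt((|z|+a)/2) = sqrt((21.1426+(-14.9))/2) = sqrt(3.1213) = 1.7667
sqrt((|z|-a)/2) = sqrt((21.1426-(-14.9))/2) = sqrt(18.0213) = 4.2452

±(1.7667 + 4.2452i) i.e. 1.7667 + 4.2452i and -1.7667 - 4.2452i


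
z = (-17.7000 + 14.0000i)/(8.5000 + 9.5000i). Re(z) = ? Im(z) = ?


Multiply by conjugate: (-17.7000 + 14.0000i)(8.5000 - 9.5000i) / (8.5^2 + 9.5^2)
Numerator real = -17.7*8.5 + 14*9.5 = -17.45
Numerator imag = 14*8.5 - (-17.7)*9.5 = 287.15
Denominator = 162.5
Re(z) = -17.45/162.5 = -0.1074
Im(z) = 287.15/162.5 = 1.7671

Re(z) = -0.1074, Im(z) = 1.7671


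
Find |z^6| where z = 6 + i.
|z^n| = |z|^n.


|z| = sqrt(36+1) = sqrt(37) = 6.0828
|z^6| = |z|^6 = (sqrt(37))^6 = 37^3 = 50653

|z^6| = 50653


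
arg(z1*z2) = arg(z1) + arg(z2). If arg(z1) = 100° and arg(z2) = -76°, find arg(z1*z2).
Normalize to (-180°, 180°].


arg(z1*z2) = 100° - 76° = 24°
Normalized to (-180°, 180°]: 24°

24°


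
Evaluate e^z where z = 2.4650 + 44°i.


e^2.4650 = 11.76348
cos(44°) = 0.71934
sin(44°) = 0.69466
Real = 11.76348*0.71934 = 8.4619
Imag = 11.76348*0.69466 = 8.1716

8.4619 + 8.1716i


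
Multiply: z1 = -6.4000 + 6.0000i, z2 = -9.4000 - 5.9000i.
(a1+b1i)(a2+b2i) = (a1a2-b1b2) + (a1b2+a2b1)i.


Real = -6.4*(-9.4) - 6*(-5.9) = 60.16 - (-35.4) = 95.56
Imag = -6.4*(-5.9) - (9.4)*6 = 37.76 - (56.4) = -18.64

95.5600 - 18.6400i


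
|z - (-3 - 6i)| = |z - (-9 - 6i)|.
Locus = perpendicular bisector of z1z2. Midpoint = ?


Equal distances means the locus is the perpendicular bisector of z1 and z2.
Midpoint = ((-3+(-9))/2, (-6+(-6))/2) = (-6.0000, -6.0000)

Perpendicular bisector through (-6.0000, -6.0000)


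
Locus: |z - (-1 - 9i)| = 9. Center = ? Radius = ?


|z - z0| = r is a circle with center z0 and radius r.
Center = (-1, -9), radius = 9

Circle with center (-1, -9) and radius 9


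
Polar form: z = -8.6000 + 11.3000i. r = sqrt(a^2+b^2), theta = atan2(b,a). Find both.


r = sqrt(73.96+127.69) = sqrt(201.65) = 14.2004
theta = atan2(11.3, -8.6) = 127.2734 degrees

r = 14.2004, theta = 127.2734 degrees


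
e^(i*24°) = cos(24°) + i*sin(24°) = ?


cos(24°) = 0.9135
sin(24°) = 0.4067

e^(i*24°) = 0.9135 + 0.4067i


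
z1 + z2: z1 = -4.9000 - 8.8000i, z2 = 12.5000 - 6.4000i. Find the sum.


Real: -4.9 + 12.5 = 7.6
Imag: -8.8 - 6.4 = -15.2

7.6000 - 15.2000i


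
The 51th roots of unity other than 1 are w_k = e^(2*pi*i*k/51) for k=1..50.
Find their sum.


With w = e^(2*pi*i/51), all 51 of the 51th roots of unity w^0 = 1, w, ..., w^(50) sum to 0: 1 + w + ... + w^(50) = (1 - w^51)/(1 - w) = 0 since w^51 = 1, w ≠ 1.
Removing the root 1: w + w^2 + ... + w^(50) = 0 - 1 = -1

Sum = -1


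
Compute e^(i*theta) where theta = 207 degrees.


cos(207°) = -0.8910
sin(207°) = -0.4540

e^(i*207°) = -0.8910 - 0.4540i


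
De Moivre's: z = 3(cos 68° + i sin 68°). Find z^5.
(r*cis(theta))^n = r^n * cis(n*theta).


r^5 = 3^5 = 243
n*theta = 5*68° = 340° = 340° (mod 360)
a = 243*cos(340°) = 228.3453
b = 243*sin(340°) = -83.1109

243 cis(340°) = 228.3453 - 83.1109i


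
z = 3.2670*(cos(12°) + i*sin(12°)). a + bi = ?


a = 3.2670*cos(12°) = 3.2670*0.97815 = 3.1956
b = 3.2670*sin(12°) = 3.2670*0.2079 = 0.6792

3.1956 + 0.6792i


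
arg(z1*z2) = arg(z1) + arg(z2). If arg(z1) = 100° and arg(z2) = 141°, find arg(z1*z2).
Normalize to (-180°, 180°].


arg(z1*z2) = 100° + 141° = 241°
Normalized to (-180°, 180°]: -119°

-119°


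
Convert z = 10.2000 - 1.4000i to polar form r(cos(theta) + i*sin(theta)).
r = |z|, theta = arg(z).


r = sqrt(104.04+1.96) = sqrt(106) = 10.2956
theta = atan2(-1.4, 10.2) = -7.8153 degrees

r = 10.2956, theta = -7.8153 degrees


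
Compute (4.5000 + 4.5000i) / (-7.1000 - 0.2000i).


Conjugate of z2 = -7.1000 + 0.2000i
Numerator: (4.5000 + 4.5000i)(-7.1000 + 0.2000i) = -32.8500 - 31.0500i
Denominator: (-7.1)^2 + (-0.2)^2 = 50.45
Result = (-32.8500 - 31.0500i)/50.45

-0.6511 - 0.6155i


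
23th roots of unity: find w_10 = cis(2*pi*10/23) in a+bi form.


Angle = 360*10/23 = 156.5217°
a = cos(156.5217°) = -0.9172
b = sin(156.5217°) = 0.3984

-0.9172 + 0.3984i


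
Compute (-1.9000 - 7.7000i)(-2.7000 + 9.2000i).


Real = -1.9*(-2.7) - (-7.7)*9.2 = 5.13 - (-70.84) = 75.97
Imag = -1.9*9.2 - (2.7)*(-7.7) = -17.48 + 20.79 = 3.31

75.9700 + 3.3100i


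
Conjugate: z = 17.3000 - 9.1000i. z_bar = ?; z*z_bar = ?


z_bar = 17.3000 + 9.1000i
z*z_bar = 17.3^2 + (-9.1)^2 = 299.29 + 82.81 = 382.1

z_bar = 17.3000 + 9.1000i, z*z_bar = 382.1


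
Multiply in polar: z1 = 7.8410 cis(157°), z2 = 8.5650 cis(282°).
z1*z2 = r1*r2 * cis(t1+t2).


r = 7.8410 * 8.5650 = 67.1582
theta = 157° + 282° = 439° = 79° (mod 360)

67.1582 cis(79°)


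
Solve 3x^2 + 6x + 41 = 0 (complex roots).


disc = 6^2 - 4*3*41 = 36 - 492 = -456
sqrt(|disc|) = sqrt(456) = 21.3542
Real part = -6/(2*3) = -1.0000
Imag part = 21.3542/(2*3) = 3.5590

-1.0000 ± 3.5590i


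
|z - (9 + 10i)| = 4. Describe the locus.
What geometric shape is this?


|z - z0| = r is a circle with center z0 and radius r.
Center = (9, 10), radius = 4

Circle with center (9, 10) and radius 4


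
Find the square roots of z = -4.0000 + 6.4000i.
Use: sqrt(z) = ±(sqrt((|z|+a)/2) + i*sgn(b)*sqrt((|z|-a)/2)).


|z| = sqrt(16+40.96) = 7.5472
sqrt((|z|+a)/2) = sqrt((7.5472+(-4))/2) = sqrt(1.7736) = 1.3318
sqrt((|z|-a)/2) = sqrt((7.5472-(-4))/2) = sqrt(5.7736) = 2.4028

±(1.3318 + 2.4028i) i.e. 1.3318 + 2.4028i and -1.3318 - 2.4028i


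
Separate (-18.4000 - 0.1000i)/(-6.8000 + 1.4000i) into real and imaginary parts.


Multiply by conjugate: (-18.4000 - 0.1000i)(-6.8000 - 1.4000i) / ((-6.8)^2 + 1.4^2)
Numerator real = -18.4*(-6.8) - (0.1)*1.4 = 124.98
Numerator imag = -0.1*(-6.8) - (-18.4)*1.4 = 26.44
Denominator = 48.2
Re(z) = 124.98/48.2 = 2.5929
Im(z) = 26.44/48.2 = 0.5485

Re(z) = 2.5929, Im(z) = 0.5485


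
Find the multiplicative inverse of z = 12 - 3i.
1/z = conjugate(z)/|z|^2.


|z|^2 = 144+9 = 153
1/z = (12 + 3i)/153

1/z = 0.0784 + 0.0196i


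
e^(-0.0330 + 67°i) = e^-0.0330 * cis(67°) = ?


e^-0.0330 = 0.9675
cos(67°) = 0.3907
sin(67°) = 0.9205
Real = 0.9675*0.3907 = 0.3780
Imag = 0.9675*0.9205 = 0.8906

0.3780 + 0.8906i


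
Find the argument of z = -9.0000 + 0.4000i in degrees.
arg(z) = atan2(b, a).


Re = -9, Im = 0.4
arg = atan2(0.4, -9) = 177.4552 degrees

arg(z) = 177.4552 degrees


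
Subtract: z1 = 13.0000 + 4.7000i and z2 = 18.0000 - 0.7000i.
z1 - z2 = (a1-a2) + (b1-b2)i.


Real: 13 - 18 = -5
Imag: 4.7 + 0.7 = 5.4

-5.0000 + 5.4000i


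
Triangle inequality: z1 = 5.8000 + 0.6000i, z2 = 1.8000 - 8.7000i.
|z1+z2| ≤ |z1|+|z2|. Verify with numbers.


|z1| = sqrt(5.8^2 + 0.6^2) = sqrt(34) = 5.8310
|z2| = sqrt(1.8^2 + (-8.7)^2) = sqrt(78.93) = 8.8843
z1+z2 = 7.6000 - 8.1000i
|z1+z2| = sqrt(123.37) = 11.1072
|z1|+|z2| = 5.8310 + 8.8843 = 14.7153

|z1+z2| = 11.1072 ≤ |z1|+|z2| = 14.7153 (verified)


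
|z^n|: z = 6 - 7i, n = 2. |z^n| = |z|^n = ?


|z| = sqrt(36+49) = sqrt(85) = 9.2195
|z^2| = |z|^2 = (sqrt(85))^2 = 85

|z^2| = 85


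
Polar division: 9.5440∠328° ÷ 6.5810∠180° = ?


r = 9.5440 / 6.5810 = 1.4502
theta = 328° - 180° = 148° = 148° (mod 360)

1.4502 cis(148°)


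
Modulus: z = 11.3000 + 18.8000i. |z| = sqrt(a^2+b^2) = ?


|z| = sqrt(11.3^2 + 18.8^2) = sqrt(127.69 + 353.44) = sqrt(481.13) = 21.9347

|z| = 21.9347


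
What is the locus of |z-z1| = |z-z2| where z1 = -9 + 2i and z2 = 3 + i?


Equal distances means the locus is the perpendicular bisector of z1 and z2.
Midpoint = ((-9+3)/2, (2+1)/2) = (-3.0000, 1.5000)

Perpendicular bisector through (-3.0000, 1.5000)


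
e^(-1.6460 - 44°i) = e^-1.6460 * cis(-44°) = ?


e^-1.6460 = 0.1928
cos(-44°) = 0.7193
sin(-44°) = -0.6947
Real = 0.1928*0.7193 = 0.1387
Imag = 0.1928*(-0.6947) = -0.1339

0.1387 - 0.1339i


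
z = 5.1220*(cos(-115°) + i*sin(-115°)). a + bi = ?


a = 5.1220*cos(-115°) = 5.1220*(-0.42262) = -2.1647
b = 5.1220*sin(-115°) = 5.1220*(-0.9063) = -4.6421

-2.1647 - 4.6421i


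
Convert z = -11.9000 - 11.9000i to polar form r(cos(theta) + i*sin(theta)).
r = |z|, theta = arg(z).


r = sqrt(141.61+141.61) = sqrt(283.22) = 16.8291
theta = atan2(-11.9, -11.9) = -135.0000 degrees

r = 16.8291, theta = -135.0000 degrees


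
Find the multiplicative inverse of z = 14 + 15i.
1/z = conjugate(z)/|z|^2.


|z|^2 = 196+225 = 421
1/z = (14 - 15i)/421

1/z = 0.0333 - 0.0356i


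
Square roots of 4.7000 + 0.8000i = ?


|z| = sqrt(22.09+0.64) = 4.7676
sqrt((|z|+a)/2) = sqrt((4.7676+4.7)/2) = sqrt(4.7338) = 2.1757
sqrt((|z|-a)/2) = sqrt((4.7676-4.7)/2) = sqrt(0.0338) = 0.1838

±(2.1757 + 0.1838i) i.e. 2.1757 + 0.1838i and -2.1757 - 0.1838i


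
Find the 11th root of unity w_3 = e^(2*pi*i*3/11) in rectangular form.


Angle = 360*3/11 = 98.1818°
a = cos(98.1818°) = -0.1423
b = sin(98.1818°) = 0.9898

-0.1423 + 0.9898i


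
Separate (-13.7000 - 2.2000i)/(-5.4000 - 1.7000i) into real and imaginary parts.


Multiply by conjugate: (-13.7000 - 2.2000i)(-5.4000 + 1.7000i) / ((-5.4)^2 + (-1.7)^2)
Numerator real = -13.7*(-5.4) - (2.2)*(-1.7) = 77.72
Numerator imag = -2.2*(-5.4) - (-13.7)*(-1.7) = -11.41
Denominator = 32.05
Re(z) = 77.72/32.05 = 2.4250
Im(z) = -11.41/32.05 = -0.3560

Re(z) = 2.4250, Im(z) = -0.3560


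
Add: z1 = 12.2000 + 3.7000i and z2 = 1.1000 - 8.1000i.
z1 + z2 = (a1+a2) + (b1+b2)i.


Real: 12.2 + 1.1 = 13.3
Imag: 3.7 - 8.1 = -4.4

13.3000 - 4.4000i


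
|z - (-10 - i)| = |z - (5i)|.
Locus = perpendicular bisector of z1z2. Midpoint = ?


Equal distances means the locus is the perpendicular bisector of z1 and z2.
Midpoint = ((-10+0)/2, (-1+5)/2) = (-5.0000, 2.0000)

Perpendicular bisector through (-5.0000, 2.0000)


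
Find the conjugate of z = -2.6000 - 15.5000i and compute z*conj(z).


z_bar = -2.6000 + 15.5000i
z*z_bar = (-2.6)^2 + (-15.5)^2 = 6.76 + 240.25 = 247.01

z_bar = -2.6000 + 15.5000i, z*z_bar = 247.01


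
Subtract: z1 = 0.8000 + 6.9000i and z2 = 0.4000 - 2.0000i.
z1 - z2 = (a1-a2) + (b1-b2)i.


Real: 0.8 - 0.4 = 0.4
Imag: 6.9 + 2 = 8.9

0.4000 + 8.9000i


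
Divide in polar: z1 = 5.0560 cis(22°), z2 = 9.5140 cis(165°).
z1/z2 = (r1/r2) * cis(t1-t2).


r = 5.0560 / 9.5140 = 0.5314
theta = 22° - 165° = -143° = 217° (mod 360)

0.5314 cis(217°)


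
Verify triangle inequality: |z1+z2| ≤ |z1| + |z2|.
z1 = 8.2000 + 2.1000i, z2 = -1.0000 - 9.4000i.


|z1| = sqrt(8.2^2 + 2.1^2) = sqrt(71.65) = 8.4646
|z2| = sqrt((-1)^2 + (-9.4)^2) = sqrt(89.36) = 9.4530
z1+z2 = 7.2000 - 7.3000i
|z1+z2| = sqrt(105.13) = 10.2533
|z1|+|z2| = 8.4646 + 9.4530 = 17.9176

|z1+z2| = 10.2533 ≤ |z1|+|z2| = 17.9176 (verified)


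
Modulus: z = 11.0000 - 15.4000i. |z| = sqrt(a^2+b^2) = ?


|z| = sqrt(11^2 + (-15.4)^2) = sqrt(121 + 237.16) = sqrt(358.16) = 18.9251

|z| = 18.9251


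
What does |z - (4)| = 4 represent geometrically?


|z - z0| = r is a circle with center z0 and radius r.
Center = (4, 0), radius = 4

Circle with center (4, 0) and radius 4


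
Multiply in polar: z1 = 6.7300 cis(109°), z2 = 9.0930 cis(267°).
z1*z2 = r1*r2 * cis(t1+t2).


r = 6.7300 * 9.0930 = 61.1959
theta = 109° + 267° = 376° = 16° (mod 360)

61.1959 cis(16°)


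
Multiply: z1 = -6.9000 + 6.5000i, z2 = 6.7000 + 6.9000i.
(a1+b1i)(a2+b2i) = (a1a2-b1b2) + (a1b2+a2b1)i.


Real = -6.9*6.7 - 6.5*6.9 = -46.23 - 44.85 = -91.08
Imag = -6.9*6.9 + 6.7*6.5 = -47.61 + 43.55 = -4.06

-91.0800 - 4.0600i


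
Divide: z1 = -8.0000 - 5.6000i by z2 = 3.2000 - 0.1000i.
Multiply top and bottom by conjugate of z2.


Conjugate of z2 = 3.2000 + 0.1000i
Numerator: (-8.0000 - 5.6000i)(3.2000 + 0.1000i) = -25.0400 - 18.7200i
Denominator: 3.2^2 + (-0.1)^2 = 10.25
Result = (-25.0400 - 18.7200i)/10.25

-2.4429 - 1.8263i


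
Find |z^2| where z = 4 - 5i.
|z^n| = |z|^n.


|z| = sqrt(16+25) = sqrt(41) = 6.4031
|z^2| = |z|^2 = (sqrt(41))^2 = 41

|z^2| = 41


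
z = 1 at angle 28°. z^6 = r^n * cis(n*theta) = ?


r^6 = 1^6 = 1
n*theta = 6*28° = 168° = 168° (mod 360)
a = 1*cos(168°) = -0.9781
b = 1*sin(168°) = 0.2079

1 cis(168°) = -0.9781 + 0.2079i


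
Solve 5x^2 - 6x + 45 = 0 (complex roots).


disc = (-6)^2 - 4*5*45 = 36 - 900 = -864
sqrt(|disc|) = sqrt(864) = 29.3939
Real part = 6/(2*5) = 0.6000
Imag part = 29.3939/(2*5) = 2.9394

0.6000 ± 2.9394i


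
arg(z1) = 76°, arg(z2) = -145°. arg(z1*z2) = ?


arg(z1*z2) = 76° - 145° = -69°
Normalized to (-180°, 180°]: -69°

-69°


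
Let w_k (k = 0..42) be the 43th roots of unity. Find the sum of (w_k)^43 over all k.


The roots are w_k = w^k with w = e^(2*pi*i/43), and (w^k)^43 = (w^43)^k.
So S = 1 + u + u^2 + ... + u^(42) with u = w^43.
43 = 1*43 + 0, so 43 is a multiple of 43 and u = (w^43)^1 = 1.
Every one of the 43 terms equals 1: S = 43

S = 43


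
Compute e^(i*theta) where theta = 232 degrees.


cos(232°) = -0.6157
sin(232°) = -0.7880

e^(i*232°) = -0.6157 - 0.7880i


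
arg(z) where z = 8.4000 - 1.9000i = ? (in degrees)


Re = 8.4, Im = -1.9
arg = atan2(-1.9, 8.4) = -12.7453 degrees

arg(z) = -12.7453 degrees


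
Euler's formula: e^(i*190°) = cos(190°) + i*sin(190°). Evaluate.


cos(190°) = -0.9848
sin(190°) = -0.1736

e^(i*190°) = -0.9848 - 0.1736i


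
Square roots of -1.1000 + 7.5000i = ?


|z| = sqrt(1.21+56.25) = 7.5802
sqrt((|z|+a)/2) = sqrt((7.5802+(-1.1))/2) = sqrt(3.2401) = 1.8000
sqrt((|z|-a)/2) = sqrt((7.5802-(-1.1))/2) = sqrt(4.3401) = 2.0833

±(1.8000 + 2.0833i) i.e. 1.8000 + 2.0833i and -1.8000 - 2.0833i


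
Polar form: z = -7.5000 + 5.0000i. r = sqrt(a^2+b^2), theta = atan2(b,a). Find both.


r = sqrt(56.25+25) = sqrt(81.25) = 9.0139
theta = atan2(5, -7.5) = 146.3099 degrees

r = 9.0139, theta = 146.3099 degrees


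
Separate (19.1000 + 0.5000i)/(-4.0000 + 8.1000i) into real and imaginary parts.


Multiply by conjugate: (19.1000 + 0.5000i)(-4.0000 - 8.1000i) / ((-4)^2 + 8.1^2)
Numerator real = 19.1*(-4) + 0.5*8.1 = -72.35
Numerator imag = 0.5*(-4) - 19.1*8.1 = -156.71
Denominator = 81.61
Re(z) = -72.35/81.61 = -0.8865
Im(z) = -156.71/81.61 = -1.9202

Re(z) = -0.8865, Im(z) = -1.9202


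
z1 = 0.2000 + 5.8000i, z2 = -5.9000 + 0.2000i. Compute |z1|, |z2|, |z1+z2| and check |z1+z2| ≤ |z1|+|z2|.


|z1| = sqrt(0.2^2 + 5.8^2) = sqrt(33.68) = 5.8034
|z2| = sqrt((-5.9)^2 + 0.2^2) = sqrt(34.85) = 5.9034
z1+z2 = -5.7000 + 6.0000i
|z1+z2| = sqrt(68.49) = 8.2759
|z1|+|z2| = 5.8034 + 5.9034 = 11.7068

|z1+z2| = 8.2759 ≤ |z1|+|z2| = 11.7068 (verified)


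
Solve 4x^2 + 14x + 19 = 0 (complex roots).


disc = 14^2 - 4*4*19 = 196 - 304 = -108
sqrt(|disc|) = sqrt(108) = 10.3923
Real part = -14/(2*4) = -1.7500
Imag part = 10.3923/(2*4) = 1.2990

-1.7500 ± 1.2990i


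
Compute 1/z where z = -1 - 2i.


|z|^2 = 1+4 = 5
1/z = (-1 + 2i)/5

1/z = -0.2000 + 0.4000i


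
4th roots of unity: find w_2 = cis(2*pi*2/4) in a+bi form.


Angle = 360*2/4 = 180°
a = cos(180°) = -1.0000
b = sin(180°) = 0

-1.0000 + 0i


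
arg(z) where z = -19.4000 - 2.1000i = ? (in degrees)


Re = -19.4, Im = -2.1
arg = atan2(-2.1, -19.4) = -173.8219 degrees

arg(z) = -173.8219 degrees


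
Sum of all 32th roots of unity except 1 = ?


With w = e^(2*pi*i/32), all 32 of the 32th roots of unity w^0 = 1, w, ..., w^(31) sum to 0: 1 + w + ... + w^(31) = (1 - w^32)/(1 - w) = 0 since w^32 = 1, w ≠ 1.
Removing the root 1: w + w^2 + ... + w^(31) = 0 - 1 = -1

Sum = -1


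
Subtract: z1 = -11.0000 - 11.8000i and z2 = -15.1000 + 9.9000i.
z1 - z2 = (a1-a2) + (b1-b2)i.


Real: -11 + 15.1 = 4.1
Imag: -11.8 - 9.9 = -21.7

4.1000 - 21.7000i


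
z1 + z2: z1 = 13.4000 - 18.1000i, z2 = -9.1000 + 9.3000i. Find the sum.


Real: 13.4 - 9.1 = 4.3
Imag: -18.1 + 9.3 = -8.8

4.3000 - 8.8000i


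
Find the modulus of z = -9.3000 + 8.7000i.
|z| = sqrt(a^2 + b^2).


|z| = sqrt((-9.3)^2 + 8.7^2) = sqrt(86.49 + 75.69) = sqrt(162.18) = 12.7350

|z| = 12.7350


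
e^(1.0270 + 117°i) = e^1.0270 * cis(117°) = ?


e^1.0270 = 2.79268
cos(117°) = -0.45399
sin(117°) = 0.891
Real = 2.79268*(-0.45399) = -1.2678
Imag = 2.79268*0.891 = 2.4883

-1.2678 + 2.4883i


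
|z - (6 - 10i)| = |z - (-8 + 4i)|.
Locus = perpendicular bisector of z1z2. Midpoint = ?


Equal distances means the locus is the perpendicular bisector of z1 and z2.
Midpoint = ((6+(-8))/2, (-10+4)/2) = (-1.0000, -3.0000)

Perpendicular bisector through (-1.0000, -3.0000)


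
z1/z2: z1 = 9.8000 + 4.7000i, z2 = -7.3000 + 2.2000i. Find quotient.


Conjugate of z2 = -7.3000 - 2.2000i
Numerator: (9.8000 + 4.7000i)(-7.3000 - 2.2000i) = -61.2000 - 55.8700i
Denominator: (-7.3)^2 + 2.2^2 = 58.13
Result = (-61.2000 - 55.8700i)/58.13

-1.0528 - 0.9611i


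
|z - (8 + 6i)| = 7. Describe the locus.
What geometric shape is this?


|z - z0| = r is a circle with center z0 and radius r.
Center = (8, 6), radius = 7

Circle with center (8, 6) and radius 7


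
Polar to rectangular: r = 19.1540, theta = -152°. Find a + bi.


a = 19.1540*cos(-152°) = 19.1540*(-0.88295) = -16.9120
b = 19.1540*sin(-152°) = 19.1540*(-0.469472) = -8.9923

-16.9120 - 8.9923i


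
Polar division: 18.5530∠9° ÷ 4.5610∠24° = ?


r = 18.5530 / 4.5610 = 4.0677
theta = 9° - 24° = -15° = 345° (mod 360)

4.0677 cis(345°)


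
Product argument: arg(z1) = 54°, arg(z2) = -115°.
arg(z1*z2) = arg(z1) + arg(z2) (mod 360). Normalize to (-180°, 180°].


arg(z1*z2) = 54° - 115° = -61°
Normalized to (-180°, 180°]: -61°

-61°


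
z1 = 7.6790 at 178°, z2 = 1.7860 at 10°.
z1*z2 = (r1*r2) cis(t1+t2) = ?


r = 7.6790 * 1.7860 = 13.7147
theta = 178° + 10° = 188° = 188° (mod 360)

13.7147 cis(188°)


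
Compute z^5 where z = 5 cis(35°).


r^5 = 5^5 = 3125
n*theta = 5*35° = 175° = 175° (mod 360)
a = 3125*cos(175°) = -3113.1084
b = 3125*sin(175°) = 272.3617

3125 cis(175°) = -3113.1084 + 272.3617i


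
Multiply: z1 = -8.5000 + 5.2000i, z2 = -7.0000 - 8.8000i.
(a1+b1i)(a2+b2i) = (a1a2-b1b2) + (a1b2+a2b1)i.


Real = -8.5*(-7) - 5.2*(-8.8) = 59.5 - (-45.76) = 105.26
Imag = -8.5*(-8.8) - (7)*5.2 = 74.8 - (36.4) = 38.4

105.2600 + 38.4000i


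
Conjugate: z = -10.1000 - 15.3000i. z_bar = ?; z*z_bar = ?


z_bar = -10.1000 + 15.3000i
z*z_bar = (-10.1)^2 + (-15.3)^2 = 102.01 + 234.09 = 336.1

z_bar = -10.1000 + 15.3000i, z*z_bar = 336.1


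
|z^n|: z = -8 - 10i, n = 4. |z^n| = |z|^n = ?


|z| = sqrt(64+100) = sqrt(164) = 12.8062
|z^4| = |z|^4 = (sqrt(164))^4 = 164^2 = 26896

|z^4| = 26896


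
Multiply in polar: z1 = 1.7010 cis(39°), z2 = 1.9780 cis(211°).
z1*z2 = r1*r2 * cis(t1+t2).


r = 1.7010 * 1.9780 = 3.3646
theta = 39° + 211° = 250° = 250° (mod 360)

3.3646 cis(250°)


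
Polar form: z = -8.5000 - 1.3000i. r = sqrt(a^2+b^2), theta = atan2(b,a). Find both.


r = sqrt(72.25+1.69) = sqrt(73.94) = 8.5988
theta = atan2(-1.3, -8.5) = -171.3045 degrees

r = 8.5988, theta = -171.3045 degrees


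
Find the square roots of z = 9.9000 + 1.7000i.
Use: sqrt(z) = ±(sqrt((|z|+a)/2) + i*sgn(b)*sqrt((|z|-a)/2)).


|z| = sqrt(98.01+2.89) = 10.0449
sqrt((|z|+a)/2) = sqrt((10.0449+9.9)/2) = sqrt(9.9724) = 3.1579
sqrt((|z|-a)/2) = sqrt((10.0449-9.9)/2) = sqrt(0.0724) = 0.2692

±(3.1579 + 0.2692i) i.e. 3.1579 + 0.2692i and -3.1579 - 0.2692i


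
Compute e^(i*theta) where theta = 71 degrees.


cos(71°) = 0.3256
sin(71°) = 0.9455

e^(i*71°) = 0.3256 + 0.9455i


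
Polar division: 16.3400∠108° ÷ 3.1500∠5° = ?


r = 16.3400 / 3.1500 = 5.1873
theta = 108° - 5° = 103° = 103° (mod 360)

5.1873 cis(103°)


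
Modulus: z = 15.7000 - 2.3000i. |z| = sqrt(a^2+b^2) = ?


|z| = sqrt(15.7^2 + (-2.3)^2) = sqrt(246.49 + 5.29) = sqrt(251.78) = 15.8676

|z| = 15.8676


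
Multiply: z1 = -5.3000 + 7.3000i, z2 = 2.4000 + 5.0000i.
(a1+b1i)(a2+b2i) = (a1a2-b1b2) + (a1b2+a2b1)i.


Real = -5.3*2.4 - 7.3*5 = -12.72 - 36.5 = -49.22
Imag = -5.3*5 + 2.4*7.3 = -26.5 + 17.52 = -8.98

-49.2200 - 8.9800i


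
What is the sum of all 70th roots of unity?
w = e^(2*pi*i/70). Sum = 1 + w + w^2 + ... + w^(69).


The sum of all 70th roots of unity is 0.
Geometric series: (1 - w^70)/(1 - w) = (1-1)/(1-w) = 0 since w^70 = 1, w ≠ 1.
Alternatively: coefficient of z^69 in z^70 - 1 is 0.

0


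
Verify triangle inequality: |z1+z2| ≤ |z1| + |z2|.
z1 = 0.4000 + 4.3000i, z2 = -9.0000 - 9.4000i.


|z1| = sqrt(0.4^2 + 4.3^2) = sqrt(18.65) = 4.3186
|z2| = sqrt((-9)^2 + (-9.4)^2) = sqrt(169.36) = 13.0138
z1+z2 = -8.6000 - 5.1000i
|z1+z2| = sqrt(99.97) = 9.9985
|z1|+|z2| = 4.3186 + 13.0138 = 17.3324

|z1+z2| = 9.9985 ≤ |z1|+|z2| = 17.3324 (verified)


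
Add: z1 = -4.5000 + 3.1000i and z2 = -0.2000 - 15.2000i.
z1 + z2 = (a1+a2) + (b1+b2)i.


Real: -4.5 - 0.2 = -4.7
Imag: 3.1 - 15.2 = -12.1

-4.7000 - 12.1000i


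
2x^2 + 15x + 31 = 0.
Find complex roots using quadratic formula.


disc = 15^2 - 4*2*31 = 225 - 248 = -23
sqrt(|disc|) = sqrt(23) = 4.7958
Real part = -15/(2*2) = -3.7500
Imag part = 4.7958/(2*2) = 1.1990

-3.7500 ± 1.1990i


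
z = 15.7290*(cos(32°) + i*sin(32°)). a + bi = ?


a = 15.7290*cos(32°) = 15.7290*0.848048 = 13.3389
b = 15.7290*sin(32°) = 15.7290*0.52992 = 8.3351

13.3389 + 8.3351i


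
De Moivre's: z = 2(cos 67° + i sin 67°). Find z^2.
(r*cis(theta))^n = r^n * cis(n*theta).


r^2 = 2^2 = 4
n*theta = 2*67° = 134° = 134° (mod 360)
a = 4*cos(134°) = -2.7786
b = 4*sin(134°) = 2.8774

4 cis(134°) = -2.7786 + 2.8774i


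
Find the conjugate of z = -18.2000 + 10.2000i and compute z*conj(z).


z_bar = -18.2000 - 10.2000i
z*z_bar = (-18.2)^2 + 10.2^2 = 331.24 + 104.04 = 435.28

z_bar = -18.2000 - 10.2000i, z*z_bar = 435.28


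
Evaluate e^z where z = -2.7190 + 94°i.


e^-2.7190 = 0.06594
cos(94°) = -0.0698
sin(94°) = 0.9976
Real = 0.06594*(-0.0698) = -0.0046
Imag = 0.06594*0.9976 = 0.0658

-0.0046 + 0.0658i


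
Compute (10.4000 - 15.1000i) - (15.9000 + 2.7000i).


Real: 10.4 - 15.9 = -5.5
Imag: -15.1 - 2.7 = -17.8

-5.5000 - 17.8000i


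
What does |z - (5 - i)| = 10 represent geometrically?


|z - z0| = r is a circle with center z0 and radius r.
Center = (5, -1), radius = 10

Circle with center (5, -1) and radius 10


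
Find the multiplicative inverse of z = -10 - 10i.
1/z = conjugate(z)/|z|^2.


|z|^2 = 100+100 = 200
1/z = (-10 + 10i)/200

1/z = -0.0500 + 0.0500i


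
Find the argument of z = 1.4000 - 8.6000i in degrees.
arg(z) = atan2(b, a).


Re = 1.4, Im = -8.6
arg = atan2(-8.6, 1.4) = -80.7539 degrees

arg(z) = -80.7539 degrees


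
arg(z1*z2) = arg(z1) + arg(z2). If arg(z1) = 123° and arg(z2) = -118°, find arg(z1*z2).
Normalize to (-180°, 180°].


arg(z1*z2) = 123° - 118° = 5°
Normalized to (-180°, 180°]: 5°

5°


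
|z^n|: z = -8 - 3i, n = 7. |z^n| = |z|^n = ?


|z| = sqrt(64+9) = sqrt(73) = 8.5440
|z^7| = |z|^7 = (sqrt(73))^7 = 73^3 * sqrt(73) = 389017*sqrt(73)

|z^7| = 389017*sqrt(73) ≈ 3323762.7050


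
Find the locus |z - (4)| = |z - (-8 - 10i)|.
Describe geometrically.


Equal distances means the locus is the perpendicular bisector of z1 and z2.
Midpoint = ((4+(-8))/2, (0+(-10))/2) = (-2.0000, -5.0000)

Perpendicular bisector through (-2.0000, -5.0000)


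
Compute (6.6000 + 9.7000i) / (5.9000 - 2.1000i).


Conjugate of z2 = 5.9000 + 2.1000i
Numerator: (6.6000 + 9.7000i)(5.9000 + 2.1000i) = 18.5700 + 71.0900i
Denominator: 5.9^2 + (-2.1)^2 = 39.22
Result = (18.5700 + 71.0900i)/39.22

0.4735 + 1.8126i


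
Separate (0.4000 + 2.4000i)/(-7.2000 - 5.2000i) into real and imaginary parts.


Multiply by conjugate: (0.4000 + 2.4000i)(-7.2000 + 5.2000i) / ((-7.2)^2 + (-5.2)^2)
Numerator real = 0.4*(-7.2) + 2.4*(-5.2) = -15.36
Numerator imag = 2.4*(-7.2) - 0.4*(-5.2) = -15.2
Denominator = 78.88
Re(z) = -15.36/78.88 = -0.1947
Im(z) = -15.2/78.88 = -0.1927

Re(z) = -0.1947, Im(z) = -0.1927


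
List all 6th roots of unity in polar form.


The 6th roots of unity are cis(360k/6°) for k=0..5
Angle step = 360/6 = 60°
Primitive root: cis(60°)
Primitive root = 0.5000 + 0.8660i

6 roots at angles: 0°, 60°, 120°, 180°, 240°, 300°


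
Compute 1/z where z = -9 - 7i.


|z|^2 = 81+49 = 130
1/z = (-9 + 7i)/130

1/z = -0.0692 + 0.0538i


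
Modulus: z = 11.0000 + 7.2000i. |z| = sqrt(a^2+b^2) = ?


|z| = sqrt(11^2 + 7.2^2) = sqrt(121 + 51.84) = sqrt(172.84) = 13.1469

|z| = 13.1469


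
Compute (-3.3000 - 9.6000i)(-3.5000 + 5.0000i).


Real = -3.3*(-3.5) - (-9.6)*5 = 11.55 - (-48) = 59.55
Imag = -3.3*5 - (3.5)*(-9.6) = -16.5 + 33.6 = 17.1

59.5500 + 17.1000i


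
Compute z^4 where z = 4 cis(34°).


r^4 = 4^4 = 256
n*theta = 4*34° = 136° = 136° (mod 360)
a = 256*cos(136°) = -184.1510
b = 256*sin(136°) = 177.8325

256 cis(136°) = -184.1510 + 177.8325i


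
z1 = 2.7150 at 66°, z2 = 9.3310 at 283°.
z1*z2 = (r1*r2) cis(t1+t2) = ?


r = 2.7150 * 9.3310 = 25.3337
theta = 66° + 283° = 349° = 349° (mod 360)

25.3337 cis(349°)


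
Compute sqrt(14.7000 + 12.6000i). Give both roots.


|z| = sqrt(216.09+158.76) = 19.3610
sqrt((|z|+a)/2) = sqrt((19.3610+14.7)/2) = sqrt(17.0305) = 4.1268
sqrt((|z|-a)/2) = sqrt((19.3610-14.7)/2) = sqrt(2.3305) = 1.5266

±(4.1268 + 1.5266i) i.e. 4.1268 + 1.5266i and -4.1268 - 1.5266i


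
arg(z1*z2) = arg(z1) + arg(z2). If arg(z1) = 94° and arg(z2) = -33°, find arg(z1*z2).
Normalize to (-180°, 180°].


arg(z1*z2) = 94° - 33° = 61°
Normalized to (-180°, 180°]: 61°

61°


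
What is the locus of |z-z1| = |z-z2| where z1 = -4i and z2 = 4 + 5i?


Equal distances means the locus is the perpendicular bisector of z1 and z2.
Midpoint = ((0+4)/2, (-4+5)/2) = (2.0000, 0.5000)

Perpendicular bisector through (2.0000, 0.5000)


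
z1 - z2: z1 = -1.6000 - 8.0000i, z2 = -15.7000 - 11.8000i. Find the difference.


Real: -1.6 + 15.7 = 14.1
Imag: -8 + 11.8 = 3.8

14.1000 + 3.8000i


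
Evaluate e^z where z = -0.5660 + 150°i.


e^-0.5660 = 0.5678
cos(150°) = -0.866
sin(150°) = 0.5
Real = 0.5678*(-0.866) = -0.4917
Imag = 0.5678*0.5 = 0.2839

-0.4917 + 0.2839i


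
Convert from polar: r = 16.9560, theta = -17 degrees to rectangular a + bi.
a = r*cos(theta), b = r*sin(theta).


a = 16.9560*cos(-17°) = 16.9560*0.956305 = 16.2151
b = 16.9560*sin(-17°) = 16.9560*(-0.292372) = -4.9575

16.2151 - 4.9575i


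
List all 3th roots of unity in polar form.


The 3th roots of unity are cis(360k/3°) for k=0..2
Angle step = 360/3 = 120°
Primitive root: cis(120°)
Primitive root = -0.5000 + 0.8660i

3 roots at angles: 0°, 120°, 240°


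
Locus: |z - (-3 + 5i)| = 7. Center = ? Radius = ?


|z - z0| = r is a circle with center z0 and radius r.
Center = (-3, 5), radius = 7

Circle with center (-3, 5) and radius 7


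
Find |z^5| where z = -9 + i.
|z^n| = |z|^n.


|z| = sqrt(81+1) = sqrt(82) = 9.0554
|z^5| = |z|^5 = (sqrt(82))^5 = 82^2 * sqrt(82) = 6724*sqrt(82)

|z^5| = 6724*sqrt(82) ≈ 60888.4097


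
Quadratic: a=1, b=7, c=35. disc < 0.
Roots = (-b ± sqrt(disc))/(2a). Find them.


disc = 7^2 - 4*1*35 = 49 - 140 = -91
sqrt(|disc|) = sqrt(91) = 9.5394
Real part = -7/(2*1) = -3.5000
Imag part = 9.5394/(2*1) = 4.7697

-3.5000 ± 4.7697i


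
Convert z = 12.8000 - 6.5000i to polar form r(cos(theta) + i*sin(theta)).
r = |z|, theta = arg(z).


r = sqrt(163.84+42.25) = sqrt(206.09) = 14.3558
theta = atan2(-6.5, 12.8) = -26.9220 degrees

r = 14.3558, theta = -26.9220 degrees


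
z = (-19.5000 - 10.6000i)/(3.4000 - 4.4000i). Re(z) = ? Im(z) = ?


Multiply by conjugate: (-19.5000 - 10.6000i)(3.4000 + 4.4000i) / (3.4^2 + (-4.4)^2)
Numerator real = -19.5*3.4 - (10.6)*(-4.4) = -19.66
Numerator imag = -10.6*3.4 - (-19.5)*(-4.4) = -121.84
Denominator = 30.92
Re(z) = -19.66/30.92 = -0.6358
Im(z) = -121.84/30.92 = -3.9405

Re(z) = -0.6358, Im(z) = -3.9405


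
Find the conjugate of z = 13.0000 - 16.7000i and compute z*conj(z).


z_bar = 13.0000 + 16.7000i
z*z_bar = 13^2 + (-16.7)^2 = 169 + 278.89 = 447.89

z_bar = 13.0000 + 16.7000i, z*z_bar = 447.89


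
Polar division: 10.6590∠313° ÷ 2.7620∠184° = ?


r = 10.6590 / 2.7620 = 3.8592
theta = 313° - 184° = 129° = 129° (mod 360)

3.8592 cis(129°)


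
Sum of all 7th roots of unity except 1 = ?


With w = e^(2*pi*i/7), all 7 of the 7th roots of unity w^0 = 1, w, ..., w^(6) sum to 0: 1 + w + ... + w^(6) = (1 - w^7)/(1 - w) = 0 since w^7 = 1, w ≠ 1.
Removing the root 1: w + w^2 + ... + w^(6) = 0 - 1 = -1

Sum = -1


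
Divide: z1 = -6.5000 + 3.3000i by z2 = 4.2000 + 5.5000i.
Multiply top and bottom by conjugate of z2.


Conjugate of z2 = 4.2000 - 5.5000i
Numerator: (-6.5000 + 3.3000i)(4.2000 - 5.5000i) = -9.1500 + 49.6100i
Denominator: 4.2^2 + 5.5^2 = 47.89
Result = (-9.1500 + 49.6100i)/47.89

-0.1911 + 1.0359i


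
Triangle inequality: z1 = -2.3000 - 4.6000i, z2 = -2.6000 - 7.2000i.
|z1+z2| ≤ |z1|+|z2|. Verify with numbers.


|z1| = sqrt((-2.3)^2 + (-4.6)^2) = sqrt(26.45) = 5.1430
|z2| = sqrt((-2.6)^2 + (-7.2)^2) = sqrt(58.6) = 7.6551
z1+z2 = -4.9000 - 11.8000i
|z1+z2| = sqrt(163.25) = 12.7769
|z1|+|z2| = 5.1430 + 7.6551 = 12.7981

|z1+z2| = 12.7769 ≤ |z1|+|z2| = 12.7981 (verified)


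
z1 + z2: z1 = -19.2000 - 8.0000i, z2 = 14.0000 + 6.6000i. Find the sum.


Real: -19.2 + 14 = -5.2
Imag: -8 + 6.6 = -1.4

-5.2000 - 1.4000i


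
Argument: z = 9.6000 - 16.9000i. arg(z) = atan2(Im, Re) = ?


Re = 9.6, Im = -16.9
arg = atan2(-16.9, 9.6) = -60.4014 degrees

arg(z) = -60.4014 degrees


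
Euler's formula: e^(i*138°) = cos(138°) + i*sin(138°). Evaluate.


cos(138°) = -0.7431
sin(138°) = 0.6691

e^(i*138°) = -0.7431 + 0.6691i


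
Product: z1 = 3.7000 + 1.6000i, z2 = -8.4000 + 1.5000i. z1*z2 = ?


Real = 3.7*(-8.4) - 1.6*1.5 = -31.08 - 2.4 = -33.48
Imag = 3.7*1.5 - (8.4)*1.6 = 5.55 - (13.44) = -7.89

-33.4800 - 7.8900i


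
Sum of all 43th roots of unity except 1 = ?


With w = e^(2*pi*i/43), all 43 of the 43th roots of unity w^0 = 1, w, ..., w^(42) sum to 0: 1 + w + ... + w^(42) = (1 - w^43)/(1 - w) = 0 since w^43 = 1, w ≠ 1.
Removing the root 1: w + w^2 + ... + w^(42) = 0 - 1 = -1

Sum = -1


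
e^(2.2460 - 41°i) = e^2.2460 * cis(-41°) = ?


e^2.2460 = 9.4499
cos(-41°) = 0.75471
sin(-41°) = -0.65606
Real = 9.4499*0.75471 = 7.1319
Imag = 9.4499*(-0.65606) = -6.1997

7.1319 - 6.1997i


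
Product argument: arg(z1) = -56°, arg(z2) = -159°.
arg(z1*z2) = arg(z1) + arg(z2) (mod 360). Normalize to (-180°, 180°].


arg(z1*z2) = -56° - 159° = -215°
Normalized to (-180°, 180°]: 145°

145°


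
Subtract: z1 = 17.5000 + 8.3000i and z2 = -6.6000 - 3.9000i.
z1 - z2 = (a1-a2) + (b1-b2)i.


Real: 17.5 + 6.6 = 24.1
Imag: 8.3 + 3.9 = 12.2

24.1000 + 12.2000i


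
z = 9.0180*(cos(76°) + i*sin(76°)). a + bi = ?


a = 9.0180*cos(76°) = 9.0180*0.241922 = 2.1817
b = 9.0180*sin(76°) = 9.0180*0.970296 = 8.7501

2.1817 + 8.7501i


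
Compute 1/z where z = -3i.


|z|^2 = 0+9 = 9
1/z = (0 + 3i)/9

1/z = 0 + 0.3333i


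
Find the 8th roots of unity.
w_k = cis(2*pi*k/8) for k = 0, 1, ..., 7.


The 8th roots of unity are cis(360k/8°) for k=0..7
Angle step = 360/8 = 45°
Primitive root: cis(45°)
Primitive root = 0.7071 + 0.7071i

8 roots at angles: 0°, 45°, 90°, 135°, 180°, 225°, 270°, 315°


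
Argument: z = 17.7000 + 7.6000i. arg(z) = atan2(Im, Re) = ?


Re = 17.7, Im = 7.6
arg = atan2(7.6, 17.7) = 23.2376 degrees

arg(z) = 23.2376 degrees


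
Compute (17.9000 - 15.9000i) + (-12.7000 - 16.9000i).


Real: 17.9 - 12.7 = 5.2
Imag: -15.9 - 16.9 = -32.8

5.2000 - 32.8000i


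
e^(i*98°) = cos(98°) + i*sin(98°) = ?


cos(98°) = -0.1392
sin(98°) = 0.9903

e^(i*98°) = -0.1392 + 0.9903i


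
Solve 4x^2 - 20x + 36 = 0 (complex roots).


disc = (-20)^2 - 4*4*36 = 400 - 576 = -176
sqrt(|disc|) = sqrt(176) = 13.2665
Real part = 20/(2*4) = 2.5000
Imag part = 13.2665/(2*4) = 1.6583

2.5000 ± 1.6583i


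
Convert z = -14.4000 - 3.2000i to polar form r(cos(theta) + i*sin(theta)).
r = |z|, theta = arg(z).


r = sqrt(207.36+10.24) = sqrt(217.6) = 14.7513
theta = atan2(-3.2, -14.4) = -167.4712 degrees

r = 14.7513, theta = -167.4712 degrees


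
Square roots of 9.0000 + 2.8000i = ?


|z| = sqrt(81+7.84) = 9.4255
sqrt((|z|+a)/2) = sqrt((9.4255+9)/2) = sqrt(9.2127) = 3.0353
sqrt((|z|-a)/2) = sqrt((9.4255-9)/2) = sqrt(0.2127) = 0.4612

±(3.0353 + 0.4612i) i.e. 3.0353 + 0.4612i and -3.0353 - 0.4612i


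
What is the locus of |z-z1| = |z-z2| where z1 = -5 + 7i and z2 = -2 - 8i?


Equal distances means the locus is the perpendicular bisector of z1 and z2.
Midpoint = ((-5+(-2))/2, (7+(-8))/2) = (-3.5000, -0.5000)

Perpendicular bisector through (-3.5000, -0.5000)


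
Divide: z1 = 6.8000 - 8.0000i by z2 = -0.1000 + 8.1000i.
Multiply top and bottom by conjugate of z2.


Conjugate of z2 = -0.1000 - 8.1000i
Numerator: (6.8000 - 8.0000i)(-0.1000 - 8.1000i) = -65.4800 - 54.2800i
Denominator: (-0.1)^2 + 8.1^2 = 65.62
Result = (-65.4800 - 54.2800i)/65.62

-0.9979 - 0.8272i


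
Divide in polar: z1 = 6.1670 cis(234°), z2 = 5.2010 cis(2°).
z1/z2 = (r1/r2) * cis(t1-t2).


r = 6.1670 / 5.2010 = 1.1857
theta = 234° - 2° = 232° = 232° (mod 360)

1.1857 cis(232°)


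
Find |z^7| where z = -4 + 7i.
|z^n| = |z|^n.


|z| = sqrt(16+49) = sqrt(65) = 8.0623
|z^7| = |z|^7 = (sqrt(65))^7 = 65^3 * sqrt(65) = 274625*sqrt(65)

|z^7| = 274625*sqrt(65) ≈ 2214097.5341


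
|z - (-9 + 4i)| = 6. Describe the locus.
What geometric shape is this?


|z - z0| = r is a circle with center z0 and radius r.
Center = (-9, 4), radius = 6

Circle with center (-9, 4) and radius 6


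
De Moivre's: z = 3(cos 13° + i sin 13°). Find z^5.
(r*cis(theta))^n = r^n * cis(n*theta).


r^5 = 3^5 = 243
n*theta = 5*13° = 65° = 65° (mod 360)
a = 243*cos(65°) = 102.6962
b = 243*sin(65°) = 220.2328

243 cis(65°) = 102.6962 + 220.2328i
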